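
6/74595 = 2/24865 = 0.00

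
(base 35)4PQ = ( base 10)5801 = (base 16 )16A9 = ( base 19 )G16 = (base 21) d35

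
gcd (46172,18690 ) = 14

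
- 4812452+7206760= 2394308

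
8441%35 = 6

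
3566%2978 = 588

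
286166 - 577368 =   -  291202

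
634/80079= 634/80079 = 0.01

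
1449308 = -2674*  ( - 542)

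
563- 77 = 486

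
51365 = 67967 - 16602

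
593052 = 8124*73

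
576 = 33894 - 33318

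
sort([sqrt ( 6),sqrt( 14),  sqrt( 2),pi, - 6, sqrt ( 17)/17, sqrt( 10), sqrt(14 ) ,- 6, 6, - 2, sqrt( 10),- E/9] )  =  [ - 6, - 6, - 2, - E/9,  sqrt(17 )/17, sqrt( 2),sqrt( 6 ),  pi, sqrt( 10 ),sqrt ( 10),sqrt( 14), sqrt( 14 ), 6] 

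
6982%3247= 488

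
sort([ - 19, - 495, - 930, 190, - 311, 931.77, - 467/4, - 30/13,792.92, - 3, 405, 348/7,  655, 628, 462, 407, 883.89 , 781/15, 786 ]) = [ - 930, - 495,  -  311, - 467/4, - 19, - 3, - 30/13, 348/7, 781/15, 190, 405, 407, 462, 628, 655  ,  786, 792.92, 883.89, 931.77]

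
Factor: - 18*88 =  - 1584 = - 2^4*3^2*11^1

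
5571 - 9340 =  - 3769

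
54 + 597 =651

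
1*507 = 507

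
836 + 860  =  1696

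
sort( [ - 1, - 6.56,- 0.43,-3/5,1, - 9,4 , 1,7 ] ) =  [ - 9, - 6.56,-1,-3/5, - 0.43,1,1, 4 , 7]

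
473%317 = 156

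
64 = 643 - 579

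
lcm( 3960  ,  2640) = 7920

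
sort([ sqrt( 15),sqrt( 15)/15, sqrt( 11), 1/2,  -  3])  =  [ - 3, sqrt( 15 )/15, 1/2, sqrt( 11 ), sqrt( 15 ) ]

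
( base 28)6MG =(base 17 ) 117F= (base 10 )5336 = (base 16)14d8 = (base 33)4TN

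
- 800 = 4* ( - 200)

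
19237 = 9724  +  9513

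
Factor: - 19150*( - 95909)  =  1836657350 = 2^1*5^2 * 11^1 * 383^1*8719^1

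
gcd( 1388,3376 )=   4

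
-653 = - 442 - 211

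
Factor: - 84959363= - 37^1*433^1*5303^1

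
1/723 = 1/723 = 0.00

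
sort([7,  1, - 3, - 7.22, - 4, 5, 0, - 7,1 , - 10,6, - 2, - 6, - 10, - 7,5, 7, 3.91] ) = [ - 10, - 10,-7.22, - 7, - 7, - 6 , - 4, - 3, - 2,0, 1,1, 3.91, 5, 5, 6,7,7 ] 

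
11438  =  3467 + 7971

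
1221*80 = 97680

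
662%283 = 96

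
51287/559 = 51287/559 = 91.75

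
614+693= 1307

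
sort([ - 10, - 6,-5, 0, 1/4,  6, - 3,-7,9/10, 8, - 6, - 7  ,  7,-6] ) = [-10, - 7, - 7, - 6, -6,-6, - 5,- 3,  0,1/4, 9/10,  6, 7, 8 ] 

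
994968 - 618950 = 376018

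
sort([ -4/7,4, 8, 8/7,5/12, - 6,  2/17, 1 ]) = [  -  6,- 4/7,  2/17,5/12,1,8/7,4,  8] 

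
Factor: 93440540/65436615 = 2^2*3^( - 2 )*29^(-1)*37^1*41^( - 1)*1223^( - 1)*126271^1 = 18688108/13087323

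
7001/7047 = 7001/7047 = 0.99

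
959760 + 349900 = 1309660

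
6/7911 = 2/2637=0.00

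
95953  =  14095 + 81858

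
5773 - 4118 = 1655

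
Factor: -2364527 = -11^1*43^1*4999^1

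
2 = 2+0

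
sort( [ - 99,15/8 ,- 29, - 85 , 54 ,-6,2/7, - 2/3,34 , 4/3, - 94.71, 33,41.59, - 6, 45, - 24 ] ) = [ - 99,  -  94.71, - 85 , - 29, - 24,-6, - 6, - 2/3,2/7, 4/3 , 15/8,33, 34, 41.59, 45,54]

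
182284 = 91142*2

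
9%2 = 1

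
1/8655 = 1/8655=0.00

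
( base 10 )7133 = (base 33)6i5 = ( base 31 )7d3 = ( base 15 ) 21A8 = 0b1101111011101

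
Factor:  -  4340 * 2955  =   - 12824700  =  - 2^2*3^1*5^2*7^1*31^1*197^1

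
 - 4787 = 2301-7088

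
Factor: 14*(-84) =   -  1176 = - 2^3*3^1*7^2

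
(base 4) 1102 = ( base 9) 101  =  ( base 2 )1010010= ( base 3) 10001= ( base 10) 82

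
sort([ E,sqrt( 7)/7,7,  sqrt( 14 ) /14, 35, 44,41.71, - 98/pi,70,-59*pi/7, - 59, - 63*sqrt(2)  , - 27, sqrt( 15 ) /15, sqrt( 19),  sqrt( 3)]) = [ - 63*sqrt (2), - 59 , - 98/pi, - 27, - 59*pi/7, sqrt( 15)/15,sqrt( 14) /14 , sqrt ( 7) /7, sqrt(3), E, sqrt(19 ), 7, 35, 41.71, 44,70] 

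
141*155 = 21855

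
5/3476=5/3476 = 0.00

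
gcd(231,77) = 77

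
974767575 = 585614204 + 389153371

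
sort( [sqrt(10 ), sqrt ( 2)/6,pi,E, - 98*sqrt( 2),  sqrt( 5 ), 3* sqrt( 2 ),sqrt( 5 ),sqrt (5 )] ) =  [ - 98*sqrt(2 ),  sqrt( 2)/6, sqrt(5),  sqrt( 5 ), sqrt(5 ), E, pi  ,  sqrt( 10), 3*sqrt( 2)]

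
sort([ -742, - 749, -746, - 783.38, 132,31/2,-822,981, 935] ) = [-822,-783.38, - 749, - 746,-742,31/2 , 132, 935, 981 ] 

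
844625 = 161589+683036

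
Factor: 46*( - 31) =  - 1426  =  - 2^1*23^1 * 31^1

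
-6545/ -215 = 1309/43 = 30.44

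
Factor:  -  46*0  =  0^1 = 0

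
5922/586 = 10 +31/293 = 10.11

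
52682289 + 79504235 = 132186524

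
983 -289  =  694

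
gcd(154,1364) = 22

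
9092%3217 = 2658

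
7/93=7/93=0.08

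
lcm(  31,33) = 1023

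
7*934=6538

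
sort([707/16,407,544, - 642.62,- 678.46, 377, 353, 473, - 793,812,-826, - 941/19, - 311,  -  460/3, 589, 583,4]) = [ - 826, - 793, - 678.46,  -  642.62 , - 311,-460/3,-941/19,4, 707/16, 353,  377,407, 473, 544,  583,589,812]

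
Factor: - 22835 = -5^1 * 4567^1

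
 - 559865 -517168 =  - 1077033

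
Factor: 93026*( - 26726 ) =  - 2^2 * 7^1*23^1*83^1*193^1*241^1=- 2486212876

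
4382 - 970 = 3412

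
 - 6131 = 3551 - 9682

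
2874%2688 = 186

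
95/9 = 10 + 5/9=10.56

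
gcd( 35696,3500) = 4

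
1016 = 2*508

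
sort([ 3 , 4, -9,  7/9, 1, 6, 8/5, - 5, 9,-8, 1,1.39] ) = [-9  , - 8, - 5,7/9, 1 , 1,1.39,8/5,3, 4,6,9] 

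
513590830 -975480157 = - 461889327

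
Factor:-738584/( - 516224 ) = 847/592= 2^( - 4)*7^1*11^2*37^( - 1 ) 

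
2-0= 2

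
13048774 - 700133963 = - 687085189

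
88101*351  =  30923451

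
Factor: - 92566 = - 2^1*31^1*1493^1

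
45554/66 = 690 + 7/33 = 690.21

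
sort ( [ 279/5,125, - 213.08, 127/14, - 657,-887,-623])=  [ - 887, - 657, -623 , - 213.08, 127/14, 279/5, 125]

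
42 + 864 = 906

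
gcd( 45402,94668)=966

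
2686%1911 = 775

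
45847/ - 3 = - 15283+2/3=- 15282.33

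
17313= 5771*3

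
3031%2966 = 65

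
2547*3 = 7641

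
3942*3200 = 12614400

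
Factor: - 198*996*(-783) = 2^3*3^6*11^1*29^1*83^1 =154413864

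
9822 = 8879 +943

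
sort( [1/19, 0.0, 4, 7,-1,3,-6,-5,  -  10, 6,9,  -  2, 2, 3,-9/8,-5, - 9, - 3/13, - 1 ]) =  [-10,-9, - 6, - 5,-5, - 2, - 9/8, - 1, - 1,-3/13, 0.0, 1/19, 2, 3, 3,4 , 6,  7,9 ]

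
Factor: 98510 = 2^1 * 5^1*9851^1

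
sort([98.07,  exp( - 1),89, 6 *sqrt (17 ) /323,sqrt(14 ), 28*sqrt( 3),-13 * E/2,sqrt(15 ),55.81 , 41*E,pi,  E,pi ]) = [ - 13*E/2,  6*sqrt( 17)/323,exp( - 1),E , pi , pi,sqrt( 14),sqrt( 15),  28*sqrt(3 ), 55.81,89, 98.07,41 * E] 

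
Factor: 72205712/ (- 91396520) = - 9025714/11424565 = - 2^1*5^( - 1) * 2284913^( - 1) * 4512857^1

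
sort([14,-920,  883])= [  -  920,14,883]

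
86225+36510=122735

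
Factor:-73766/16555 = - 958/215= -  2^1*5^ ( - 1 )*43^( - 1)*479^1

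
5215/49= 106 + 3/7=106.43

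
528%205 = 118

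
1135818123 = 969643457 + 166174666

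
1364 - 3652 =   -  2288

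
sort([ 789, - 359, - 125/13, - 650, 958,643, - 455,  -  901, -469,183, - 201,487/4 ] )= [- 901, -650,- 469,-455, - 359,-201, -125/13,487/4,183,643, 789,958 ] 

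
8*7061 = 56488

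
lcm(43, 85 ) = 3655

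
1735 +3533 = 5268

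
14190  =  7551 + 6639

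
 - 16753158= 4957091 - 21710249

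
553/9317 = 79/1331 = 0.06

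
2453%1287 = 1166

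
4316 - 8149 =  - 3833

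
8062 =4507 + 3555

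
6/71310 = 1/11885 = 0.00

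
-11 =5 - 16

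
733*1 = 733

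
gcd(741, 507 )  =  39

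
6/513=2/171 = 0.01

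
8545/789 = 10 + 655/789=10.83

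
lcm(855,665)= 5985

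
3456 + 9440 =12896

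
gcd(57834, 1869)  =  21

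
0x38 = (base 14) 40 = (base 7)110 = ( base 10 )56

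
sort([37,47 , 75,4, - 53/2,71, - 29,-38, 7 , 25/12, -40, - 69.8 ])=[-69.8,-40, -38,-29, - 53/2, 25/12, 4,7,  37,47,71, 75] 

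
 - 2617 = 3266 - 5883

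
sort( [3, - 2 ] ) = [ - 2,3 ] 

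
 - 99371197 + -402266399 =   -  501637596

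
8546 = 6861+1685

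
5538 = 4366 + 1172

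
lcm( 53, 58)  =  3074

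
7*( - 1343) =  - 9401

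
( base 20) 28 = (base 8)60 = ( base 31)1h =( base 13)39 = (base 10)48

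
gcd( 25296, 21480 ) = 24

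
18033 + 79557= 97590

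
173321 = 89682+83639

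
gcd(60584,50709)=1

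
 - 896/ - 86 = 10 + 18/43 = 10.42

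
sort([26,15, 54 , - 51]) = [ - 51,  15, 26,54] 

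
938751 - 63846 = 874905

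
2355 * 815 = 1919325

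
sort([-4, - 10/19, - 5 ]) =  [ - 5,-4,- 10/19 ] 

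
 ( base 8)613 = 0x18b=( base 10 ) 395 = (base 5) 3040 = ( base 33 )bw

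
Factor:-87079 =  - 31^1*53^2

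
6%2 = 0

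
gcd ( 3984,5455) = 1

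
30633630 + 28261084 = 58894714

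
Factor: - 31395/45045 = - 23/33 =- 3^( - 1)*11^( - 1)  *23^1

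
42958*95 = 4081010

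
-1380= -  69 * 20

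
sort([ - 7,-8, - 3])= [ - 8, - 7,-3] 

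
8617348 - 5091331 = 3526017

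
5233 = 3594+1639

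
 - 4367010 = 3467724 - 7834734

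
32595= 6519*5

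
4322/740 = 2161/370= 5.84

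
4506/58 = 77 + 20/29 = 77.69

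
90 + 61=151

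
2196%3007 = 2196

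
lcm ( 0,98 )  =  0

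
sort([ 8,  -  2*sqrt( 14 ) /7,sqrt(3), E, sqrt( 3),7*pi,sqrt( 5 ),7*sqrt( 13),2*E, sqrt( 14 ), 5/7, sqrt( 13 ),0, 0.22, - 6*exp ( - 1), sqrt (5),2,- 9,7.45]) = [-9, - 6* exp(-1 ),-2*sqrt( 14 ) /7, 0, 0.22,5/7, sqrt( 3 ),sqrt( 3), 2,  sqrt( 5),  sqrt(5 ), E, sqrt( 13 ),sqrt( 14),2*E,7.45,8, 7*pi,7*sqrt( 13)]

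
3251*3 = 9753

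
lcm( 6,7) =42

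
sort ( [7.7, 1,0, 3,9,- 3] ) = [ - 3,  0,1,  3 , 7.7,9] 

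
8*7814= 62512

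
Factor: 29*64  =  1856  =  2^6*29^1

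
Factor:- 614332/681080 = -153583/170270 =- 2^( - 1 )*5^( - 1 )*383^1*401^1*17027^( - 1 )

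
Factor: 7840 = 2^5*5^1 * 7^2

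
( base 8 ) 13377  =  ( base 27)821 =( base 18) 1031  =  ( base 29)700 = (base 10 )5887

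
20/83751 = 20/83751 =0.00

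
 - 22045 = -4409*5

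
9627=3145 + 6482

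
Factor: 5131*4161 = 3^1 * 7^1*19^1*73^1*733^1 =21350091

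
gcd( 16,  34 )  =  2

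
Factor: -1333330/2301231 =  - 2^1*3^ ( -1)*5^1*43^( - 1)* 151^1*883^1*17839^( - 1)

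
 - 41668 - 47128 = - 88796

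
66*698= 46068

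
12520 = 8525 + 3995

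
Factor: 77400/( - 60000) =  - 129/100  =  -  2^( - 2 )*3^1*5^( - 2)*43^1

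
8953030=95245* 94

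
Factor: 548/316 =137/79 = 79^( - 1)*137^1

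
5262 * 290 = 1525980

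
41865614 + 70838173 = 112703787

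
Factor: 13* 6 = 78 = 2^1*  3^1*13^1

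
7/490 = 1/70 = 0.01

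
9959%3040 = 839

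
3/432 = 1/144 = 0.01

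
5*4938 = 24690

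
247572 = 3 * 82524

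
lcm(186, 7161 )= 14322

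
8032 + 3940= 11972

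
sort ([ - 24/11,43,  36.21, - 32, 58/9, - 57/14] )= [ - 32, - 57/14, - 24/11 , 58/9,36.21 , 43]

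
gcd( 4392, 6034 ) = 2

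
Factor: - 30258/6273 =-2^1*17^( - 1) * 41^1 = - 82/17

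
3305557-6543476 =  - 3237919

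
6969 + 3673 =10642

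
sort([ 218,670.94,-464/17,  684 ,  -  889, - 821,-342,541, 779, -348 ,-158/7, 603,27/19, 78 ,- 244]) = [-889,-821 ,  -  348,-342, - 244,-464/17,-158/7,27/19,78,218, 541, 603,  670.94, 684, 779]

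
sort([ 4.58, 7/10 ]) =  [7/10, 4.58] 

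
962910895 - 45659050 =917251845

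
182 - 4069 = - 3887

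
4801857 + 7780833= 12582690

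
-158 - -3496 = 3338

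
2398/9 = 2398/9 = 266.44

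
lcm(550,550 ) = 550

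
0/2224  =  0 = 0.00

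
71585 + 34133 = 105718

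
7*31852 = 222964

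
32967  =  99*333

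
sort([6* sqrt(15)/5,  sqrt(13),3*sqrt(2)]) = [ sqrt( 13 ),3*sqrt (2 ),6*sqrt( 15)/5]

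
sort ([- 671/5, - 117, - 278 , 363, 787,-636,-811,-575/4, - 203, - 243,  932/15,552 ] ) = [ - 811,-636,-278, - 243, - 203, - 575/4, - 671/5, - 117,932/15, 363 , 552, 787] 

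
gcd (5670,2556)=18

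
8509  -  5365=3144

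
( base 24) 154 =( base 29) o4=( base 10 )700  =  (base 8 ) 1274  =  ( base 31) mi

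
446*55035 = 24545610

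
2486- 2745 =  - 259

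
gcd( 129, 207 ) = 3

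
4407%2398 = 2009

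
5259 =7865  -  2606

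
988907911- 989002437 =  - 94526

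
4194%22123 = 4194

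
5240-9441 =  - 4201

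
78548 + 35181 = 113729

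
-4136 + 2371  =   - 1765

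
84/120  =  7/10= 0.70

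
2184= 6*364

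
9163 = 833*11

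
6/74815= 6/74815= 0.00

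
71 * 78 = 5538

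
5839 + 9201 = 15040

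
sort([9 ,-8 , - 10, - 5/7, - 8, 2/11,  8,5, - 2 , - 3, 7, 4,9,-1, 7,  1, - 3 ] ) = [ - 10 , - 8, - 8,  -  3 , -3,  -  2, - 1 , -5/7,2/11,1, 4 , 5,7, 7,8,9,9 ] 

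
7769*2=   15538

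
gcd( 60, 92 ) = 4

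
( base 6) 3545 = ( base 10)857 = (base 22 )1gl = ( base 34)p7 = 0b1101011001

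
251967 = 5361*47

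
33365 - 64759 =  - 31394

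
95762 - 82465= 13297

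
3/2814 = 1/938 = 0.00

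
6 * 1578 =9468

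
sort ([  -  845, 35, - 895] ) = [ - 895,  -  845, 35] 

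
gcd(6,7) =1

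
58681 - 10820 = 47861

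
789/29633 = 789/29633 = 0.03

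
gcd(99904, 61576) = 8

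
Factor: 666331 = 613^1*1087^1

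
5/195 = 1/39=0.03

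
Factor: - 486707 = -13^1 * 29^1*1291^1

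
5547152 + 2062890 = 7610042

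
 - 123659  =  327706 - 451365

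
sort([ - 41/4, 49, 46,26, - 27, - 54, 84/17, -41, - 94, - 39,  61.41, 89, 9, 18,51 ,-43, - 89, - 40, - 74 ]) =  [ - 94, - 89, - 74 , - 54, - 43,-41 , -40, - 39, - 27, - 41/4, 84/17, 9 , 18, 26, 46, 49, 51, 61.41,89 ] 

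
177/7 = 177/7 = 25.29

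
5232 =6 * 872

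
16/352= 1/22 = 0.05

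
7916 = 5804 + 2112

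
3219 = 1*3219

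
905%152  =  145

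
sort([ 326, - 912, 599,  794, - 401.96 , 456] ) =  [ - 912, - 401.96, 326, 456, 599 , 794]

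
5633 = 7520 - 1887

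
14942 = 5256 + 9686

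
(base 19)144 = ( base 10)441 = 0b110111001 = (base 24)I9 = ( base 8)671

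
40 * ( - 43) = -1720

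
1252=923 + 329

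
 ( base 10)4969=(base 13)2353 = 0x1369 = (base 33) 4IJ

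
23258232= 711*32712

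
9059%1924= 1363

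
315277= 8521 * 37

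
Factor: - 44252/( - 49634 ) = 74/83 = 2^1*37^1 * 83^(- 1)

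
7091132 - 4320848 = 2770284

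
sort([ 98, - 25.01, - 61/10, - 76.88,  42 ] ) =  [-76.88, - 25.01,-61/10,42 , 98]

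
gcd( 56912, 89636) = 4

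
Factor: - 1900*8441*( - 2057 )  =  2^2*5^2*11^2*17^1*19^1 *23^1 * 367^1 = 32989960300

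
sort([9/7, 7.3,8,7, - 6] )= [ - 6, 9/7,  7,7.3, 8] 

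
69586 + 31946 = 101532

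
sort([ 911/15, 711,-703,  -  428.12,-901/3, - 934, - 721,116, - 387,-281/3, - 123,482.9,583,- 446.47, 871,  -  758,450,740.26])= [ - 934, -758,  -  721, - 703,-446.47, - 428.12 , - 387, - 901/3, - 123, - 281/3, 911/15,116,450, 482.9,583,711,  740.26,871]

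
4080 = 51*80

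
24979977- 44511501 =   -  19531524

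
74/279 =74/279= 0.27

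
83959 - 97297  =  -13338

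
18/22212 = 1/1234  =  0.00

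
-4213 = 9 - 4222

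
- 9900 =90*( - 110)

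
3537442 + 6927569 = 10465011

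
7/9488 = 7/9488=0.00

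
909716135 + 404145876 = 1313862011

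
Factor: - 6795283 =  -11^1*181^1*3413^1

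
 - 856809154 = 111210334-968019488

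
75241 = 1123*67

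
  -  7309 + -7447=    - 14756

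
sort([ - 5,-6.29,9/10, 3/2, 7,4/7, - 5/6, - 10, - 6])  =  [  -  10, - 6.29,  -  6,-5, - 5/6, 4/7,9/10,3/2,7] 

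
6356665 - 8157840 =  - 1801175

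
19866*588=11681208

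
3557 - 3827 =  - 270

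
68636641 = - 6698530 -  - 75335171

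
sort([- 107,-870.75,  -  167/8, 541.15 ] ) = [  -  870.75, - 107, - 167/8,541.15] 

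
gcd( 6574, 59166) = 6574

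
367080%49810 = 18410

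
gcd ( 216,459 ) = 27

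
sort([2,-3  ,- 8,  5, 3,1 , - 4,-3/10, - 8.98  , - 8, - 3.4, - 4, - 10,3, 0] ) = [ - 10,- 8.98, - 8,  -  8, - 4, - 4, - 3.4, - 3 , - 3/10,0,1,2, 3, 3, 5]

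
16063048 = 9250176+6812872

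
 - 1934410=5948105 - 7882515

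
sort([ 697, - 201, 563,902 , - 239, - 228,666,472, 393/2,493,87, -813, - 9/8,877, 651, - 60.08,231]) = [ - 813 , - 239, - 228, - 201, - 60.08,-9/8, 87 , 393/2,231,472, 493,563,651, 666, 697 , 877, 902] 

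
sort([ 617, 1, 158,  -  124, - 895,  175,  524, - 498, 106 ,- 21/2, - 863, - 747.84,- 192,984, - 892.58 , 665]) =[-895,-892.58, - 863, - 747.84, - 498, - 192, - 124, - 21/2, 1, 106 , 158, 175,524 , 617, 665,984 ] 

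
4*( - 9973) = -39892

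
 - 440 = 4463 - 4903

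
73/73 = 1 = 1.00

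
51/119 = 3/7= 0.43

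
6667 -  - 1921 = 8588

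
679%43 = 34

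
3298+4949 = 8247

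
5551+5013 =10564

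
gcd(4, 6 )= 2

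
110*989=108790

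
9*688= 6192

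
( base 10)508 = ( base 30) gs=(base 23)m2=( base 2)111111100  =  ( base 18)1A4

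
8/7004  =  2/1751 = 0.00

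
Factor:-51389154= -2^1*3^5 * 41^1 * 2579^1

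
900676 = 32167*28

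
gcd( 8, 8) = 8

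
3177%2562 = 615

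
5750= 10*575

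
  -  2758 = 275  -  3033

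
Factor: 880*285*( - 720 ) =-180576000= - 2^8*3^3*5^3*11^1*19^1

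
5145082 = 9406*547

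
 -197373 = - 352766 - - 155393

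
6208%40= 8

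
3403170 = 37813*90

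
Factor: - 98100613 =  - 13^2*580477^1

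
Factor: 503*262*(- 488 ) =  - 2^4*61^1*131^1*503^1 = - 64311568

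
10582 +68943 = 79525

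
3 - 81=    - 78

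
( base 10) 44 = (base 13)35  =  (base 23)1l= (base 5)134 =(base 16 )2c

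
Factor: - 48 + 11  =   - 37^1= - 37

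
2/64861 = 2/64861 = 0.00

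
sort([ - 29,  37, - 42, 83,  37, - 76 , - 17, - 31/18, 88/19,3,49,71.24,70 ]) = [ - 76, - 42 , - 29, - 17, - 31/18,  3,88/19, 37,  37,49,70,71.24, 83]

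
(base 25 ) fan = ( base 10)9648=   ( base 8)22660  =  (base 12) 5700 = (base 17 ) 1G69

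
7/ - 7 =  - 1 + 0/1 = -  1.00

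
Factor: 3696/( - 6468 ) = - 4/7 = -2^2*7^(-1 )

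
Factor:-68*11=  - 748 = - 2^2*11^1*17^1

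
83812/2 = 41906=41906.00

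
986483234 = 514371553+472111681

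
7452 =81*92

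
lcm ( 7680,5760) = 23040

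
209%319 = 209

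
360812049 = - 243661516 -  - 604473565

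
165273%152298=12975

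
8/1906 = 4/953 = 0.00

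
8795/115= 1759/23= 76.48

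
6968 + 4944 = 11912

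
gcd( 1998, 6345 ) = 27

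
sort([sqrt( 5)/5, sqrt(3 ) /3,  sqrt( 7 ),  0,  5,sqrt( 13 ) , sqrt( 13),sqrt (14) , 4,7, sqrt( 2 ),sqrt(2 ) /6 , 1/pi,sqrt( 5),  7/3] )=[0,  sqrt( 2 ) /6, 1/pi,sqrt( 5 ) /5, sqrt(3)/3, sqrt(2), sqrt (5 ),7/3,sqrt( 7 ), sqrt( 13) , sqrt( 13 ) , sqrt( 14), 4,5, 7 ] 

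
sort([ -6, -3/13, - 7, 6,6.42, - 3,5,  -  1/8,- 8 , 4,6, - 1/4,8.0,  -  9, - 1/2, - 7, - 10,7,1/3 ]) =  [-10, - 9,- 8,-7, - 7, - 6,-3, - 1/2, - 1/4, - 3/13,- 1/8,1/3, 4 , 5, 6 , 6, 6.42,7, 8.0 ] 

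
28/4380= 7/1095  =  0.01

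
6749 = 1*6749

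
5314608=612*8684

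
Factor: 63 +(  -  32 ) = 31 = 31^1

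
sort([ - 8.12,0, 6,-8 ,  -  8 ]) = [ - 8.12, - 8 , - 8 , 0, 6 ]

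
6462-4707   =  1755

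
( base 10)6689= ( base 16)1a21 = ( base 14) 261b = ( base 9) 10152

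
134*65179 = 8733986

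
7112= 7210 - 98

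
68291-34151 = 34140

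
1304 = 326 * 4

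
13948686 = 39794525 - 25845839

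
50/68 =25/34 = 0.74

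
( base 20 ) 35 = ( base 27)2b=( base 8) 101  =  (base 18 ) 3B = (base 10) 65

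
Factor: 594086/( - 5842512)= - 297043/2921256 = - 2^ (-3)*3^( - 2 )*13^ ( - 1) * 139^1 *2137^1 * 3121^( - 1 ) 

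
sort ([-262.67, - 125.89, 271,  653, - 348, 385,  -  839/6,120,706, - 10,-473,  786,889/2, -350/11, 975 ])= [ - 473, - 348,- 262.67,-839/6,-125.89, - 350/11,  -  10,120, 271,  385,889/2, 653, 706, 786,975 ]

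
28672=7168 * 4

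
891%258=117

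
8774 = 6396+2378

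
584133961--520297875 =1104431836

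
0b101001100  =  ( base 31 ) AM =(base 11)282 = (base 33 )A2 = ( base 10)332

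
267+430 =697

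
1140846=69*16534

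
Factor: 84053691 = 3^2*43^2*5051^1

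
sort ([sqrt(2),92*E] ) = [ sqrt(2 ),92*E]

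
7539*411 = 3098529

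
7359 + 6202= 13561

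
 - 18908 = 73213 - 92121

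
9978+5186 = 15164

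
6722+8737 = 15459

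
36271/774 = 36271/774 = 46.86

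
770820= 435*1772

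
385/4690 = 11/134 = 0.08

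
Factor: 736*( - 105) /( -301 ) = 11040/43 =2^5*3^1*5^1*23^1*43^( - 1) 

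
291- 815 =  - 524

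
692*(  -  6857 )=- 4745044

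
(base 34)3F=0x75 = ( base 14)85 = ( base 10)117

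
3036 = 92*33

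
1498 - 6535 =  - 5037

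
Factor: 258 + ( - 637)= - 379 = - 379^1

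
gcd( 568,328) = 8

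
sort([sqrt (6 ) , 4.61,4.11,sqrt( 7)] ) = [ sqrt( 6),  sqrt ( 7),4.11 , 4.61] 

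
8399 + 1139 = 9538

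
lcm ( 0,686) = 0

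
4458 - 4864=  - 406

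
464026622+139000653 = 603027275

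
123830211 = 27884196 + 95946015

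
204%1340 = 204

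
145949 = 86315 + 59634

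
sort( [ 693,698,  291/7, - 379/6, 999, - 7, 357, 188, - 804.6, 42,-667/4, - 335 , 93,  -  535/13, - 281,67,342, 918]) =[ - 804.6,-335, - 281 , - 667/4 , - 379/6,  -  535/13,  -  7,291/7, 42, 67, 93 , 188, 342,  357, 693,698,  918,999]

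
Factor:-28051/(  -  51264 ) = 2^(-6) *3^( - 2)*89^( - 1 )*28051^1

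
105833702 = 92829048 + 13004654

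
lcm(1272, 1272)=1272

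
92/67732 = 23/16933 = 0.00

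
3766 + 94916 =98682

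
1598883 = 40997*39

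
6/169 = 6/169 = 0.04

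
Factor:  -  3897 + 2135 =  - 1762 = -2^1*881^1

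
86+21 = 107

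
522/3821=522/3821 = 0.14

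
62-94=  - 32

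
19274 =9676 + 9598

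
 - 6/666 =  -1/111 = - 0.01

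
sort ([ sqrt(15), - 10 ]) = [ - 10,  sqrt(15 )]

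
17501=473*37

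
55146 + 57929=113075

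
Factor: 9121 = 7^1*1303^1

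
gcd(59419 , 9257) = 1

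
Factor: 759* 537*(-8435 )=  - 3^2*5^1*7^1*11^1*23^1*179^1 * 241^1  =  -  3437962605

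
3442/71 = 3442/71= 48.48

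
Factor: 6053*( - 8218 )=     -  2^1*7^1*587^1*6053^1 = - 49743554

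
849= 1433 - 584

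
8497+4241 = 12738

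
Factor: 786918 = 2^1*3^1*11^1*11923^1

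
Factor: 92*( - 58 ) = -5336 = -2^3* 23^1*29^1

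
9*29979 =269811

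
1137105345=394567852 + 742537493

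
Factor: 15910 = 2^1*5^1 * 37^1*43^1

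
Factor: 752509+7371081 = 2^1*5^1*812359^1 = 8123590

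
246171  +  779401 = 1025572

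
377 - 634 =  - 257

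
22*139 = 3058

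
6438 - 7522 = -1084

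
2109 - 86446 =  - 84337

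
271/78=3 + 37/78 = 3.47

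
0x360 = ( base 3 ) 1012000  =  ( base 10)864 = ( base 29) 10N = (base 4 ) 31200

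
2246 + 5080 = 7326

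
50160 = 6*8360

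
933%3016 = 933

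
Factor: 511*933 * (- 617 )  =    -  294162771= - 3^1 * 7^1 * 73^1 * 311^1 * 617^1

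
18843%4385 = 1303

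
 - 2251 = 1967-4218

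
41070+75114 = 116184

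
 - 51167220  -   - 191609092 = 140441872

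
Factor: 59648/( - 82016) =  - 2^3*11^ ( - 1 )= - 8/11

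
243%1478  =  243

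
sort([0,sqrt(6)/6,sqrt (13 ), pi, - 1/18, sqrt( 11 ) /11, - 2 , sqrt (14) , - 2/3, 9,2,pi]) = [  -  2,-2/3, - 1/18,0,  sqrt( 11) /11,sqrt( 6 )/6,2, pi , pi,  sqrt(13), sqrt( 14 ), 9]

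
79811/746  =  106 + 735/746 = 106.99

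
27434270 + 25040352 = 52474622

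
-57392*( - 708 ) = 40633536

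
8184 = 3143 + 5041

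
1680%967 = 713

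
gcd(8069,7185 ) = 1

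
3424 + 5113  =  8537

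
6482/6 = 1080 + 1/3 = 1080.33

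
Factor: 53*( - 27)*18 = -2^1*3^5*53^1= - 25758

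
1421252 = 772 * 1841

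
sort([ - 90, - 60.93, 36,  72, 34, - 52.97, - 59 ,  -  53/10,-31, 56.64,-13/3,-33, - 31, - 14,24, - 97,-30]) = [ - 97, - 90,  -  60.93,  -  59,-52.97,-33, - 31, - 31, - 30, - 14,-53/10, - 13/3,24, 34, 36,56.64, 72 ]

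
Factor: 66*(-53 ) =-2^1*3^1*11^1*53^1 = -  3498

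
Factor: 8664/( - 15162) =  - 4/7 = - 2^2* 7^(-1 ) 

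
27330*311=8499630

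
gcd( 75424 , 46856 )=8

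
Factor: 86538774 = 2^1 * 3^1*7^1*2060447^1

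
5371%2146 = 1079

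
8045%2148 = 1601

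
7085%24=5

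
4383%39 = 15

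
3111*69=214659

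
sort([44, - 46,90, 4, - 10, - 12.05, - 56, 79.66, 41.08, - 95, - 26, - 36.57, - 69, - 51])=[-95, - 69 , - 56,  -  51,- 46, -36.57, - 26,  -  12.05, - 10, 4, 41.08, 44, 79.66, 90]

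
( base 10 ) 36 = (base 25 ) 1B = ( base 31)15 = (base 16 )24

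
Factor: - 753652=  - 2^2 * 29^1 * 73^1 * 89^1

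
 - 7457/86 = -7457/86 =- 86.71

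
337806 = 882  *383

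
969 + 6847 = 7816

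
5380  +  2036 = 7416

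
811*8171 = 6626681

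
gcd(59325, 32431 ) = 791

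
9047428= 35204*257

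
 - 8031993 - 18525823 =-26557816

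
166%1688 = 166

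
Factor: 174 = 2^1*3^1*29^1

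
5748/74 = 77 + 25/37 = 77.68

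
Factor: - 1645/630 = -47/18 = -  2^( - 1)*3^( - 2)*47^1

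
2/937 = 2/937=0.00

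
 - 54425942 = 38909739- 93335681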